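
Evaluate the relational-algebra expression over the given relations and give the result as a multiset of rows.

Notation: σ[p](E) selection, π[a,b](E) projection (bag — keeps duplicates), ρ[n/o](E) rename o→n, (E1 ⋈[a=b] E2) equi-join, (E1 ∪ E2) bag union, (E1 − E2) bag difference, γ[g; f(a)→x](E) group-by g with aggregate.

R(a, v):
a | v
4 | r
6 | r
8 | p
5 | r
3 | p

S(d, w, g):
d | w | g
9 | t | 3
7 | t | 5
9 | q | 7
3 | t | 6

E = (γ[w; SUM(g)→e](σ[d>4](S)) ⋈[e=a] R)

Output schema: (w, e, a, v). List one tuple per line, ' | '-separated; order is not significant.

Subexpression sizes:
  S → 4
  σ[d>4](S) → 3
  γ[w; SUM(g)→e](σ[d>4](S)) → 2
  R → 5
  (γ[w; SUM(g)→e](σ[d>4](S)) ⋈[e=a] R) → 1

== RESULT ==
w | e | a | v
t | 8 | 8 | p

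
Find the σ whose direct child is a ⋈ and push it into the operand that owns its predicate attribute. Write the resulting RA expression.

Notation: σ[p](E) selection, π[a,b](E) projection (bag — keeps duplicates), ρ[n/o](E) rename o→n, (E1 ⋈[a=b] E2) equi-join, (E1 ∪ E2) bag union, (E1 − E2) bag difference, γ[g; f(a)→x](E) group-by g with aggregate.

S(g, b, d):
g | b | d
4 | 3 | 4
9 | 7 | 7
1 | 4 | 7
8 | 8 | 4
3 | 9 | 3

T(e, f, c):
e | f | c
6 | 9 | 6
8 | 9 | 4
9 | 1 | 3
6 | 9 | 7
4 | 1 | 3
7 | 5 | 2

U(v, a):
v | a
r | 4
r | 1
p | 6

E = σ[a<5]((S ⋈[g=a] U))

σ filters on a, owned by the right side.
E' = (S ⋈[g=a] σ[a<5](U))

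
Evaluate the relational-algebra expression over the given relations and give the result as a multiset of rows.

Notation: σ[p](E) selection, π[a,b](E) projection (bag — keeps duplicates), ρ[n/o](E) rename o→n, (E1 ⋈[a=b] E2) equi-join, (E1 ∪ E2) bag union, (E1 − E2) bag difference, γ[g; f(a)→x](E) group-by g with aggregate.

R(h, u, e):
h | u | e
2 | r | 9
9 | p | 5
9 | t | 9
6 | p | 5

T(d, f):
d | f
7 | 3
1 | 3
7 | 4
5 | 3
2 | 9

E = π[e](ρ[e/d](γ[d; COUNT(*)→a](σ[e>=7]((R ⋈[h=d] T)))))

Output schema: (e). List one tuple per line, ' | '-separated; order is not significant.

Subexpression sizes:
  R → 4
  T → 5
  (R ⋈[h=d] T) → 1
  σ[e>=7]((R ⋈[h=d] T)) → 1
  γ[d; COUNT(*)→a](σ[e>=7]((R ⋈[h=d] T))) → 1
  ρ[e/d](γ[d; COUNT(*)→a](σ[e>=7]((R ⋈[h=d] T)))) → 1
  π[e](ρ[e/d](γ[d; COUNT(*)→a](σ[e>=7]((R ⋈[h=d] T))))) → 1

== RESULT ==
e
2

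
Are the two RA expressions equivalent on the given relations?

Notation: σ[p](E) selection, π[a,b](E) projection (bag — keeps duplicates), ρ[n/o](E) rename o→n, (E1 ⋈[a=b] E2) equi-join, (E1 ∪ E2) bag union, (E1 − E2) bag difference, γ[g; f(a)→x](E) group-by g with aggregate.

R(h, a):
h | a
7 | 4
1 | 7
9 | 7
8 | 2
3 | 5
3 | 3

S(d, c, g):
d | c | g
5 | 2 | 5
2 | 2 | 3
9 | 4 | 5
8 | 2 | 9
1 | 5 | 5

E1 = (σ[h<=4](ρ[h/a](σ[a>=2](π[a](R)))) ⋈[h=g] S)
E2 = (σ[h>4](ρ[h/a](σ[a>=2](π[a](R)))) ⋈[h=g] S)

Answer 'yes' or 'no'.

E1 row counts bottom-up:
  R → 6
  π[a](R) → 6
  σ[a>=2](π[a](R)) → 6
  ρ[h/a](σ[a>=2](π[a](R))) → 6
  σ[h<=4](ρ[h/a](σ[a>=2](π[a](R)))) → 3
  S → 5
  (σ[h<=4](ρ[h/a](σ[a>=2](π[a](R)))) ⋈[h=g] S) → 1
E2 row counts bottom-up:
  R → 6
  π[a](R) → 6
  σ[a>=2](π[a](R)) → 6
  ρ[h/a](σ[a>=2](π[a](R))) → 6
  σ[h>4](ρ[h/a](σ[a>=2](π[a](R)))) → 3
  S → 5
  (σ[h>4](ρ[h/a](σ[a>=2](π[a](R)))) ⋈[h=g] S) → 3

E1 result:
h | d | c | g
3 | 2 | 2 | 3
E2 result:
h | d | c | g
5 | 1 | 5 | 5
5 | 5 | 2 | 5
5 | 9 | 4 | 5
Witness: (5, 9, 4, 5) appears 0× in E1 but 1× in E2.

no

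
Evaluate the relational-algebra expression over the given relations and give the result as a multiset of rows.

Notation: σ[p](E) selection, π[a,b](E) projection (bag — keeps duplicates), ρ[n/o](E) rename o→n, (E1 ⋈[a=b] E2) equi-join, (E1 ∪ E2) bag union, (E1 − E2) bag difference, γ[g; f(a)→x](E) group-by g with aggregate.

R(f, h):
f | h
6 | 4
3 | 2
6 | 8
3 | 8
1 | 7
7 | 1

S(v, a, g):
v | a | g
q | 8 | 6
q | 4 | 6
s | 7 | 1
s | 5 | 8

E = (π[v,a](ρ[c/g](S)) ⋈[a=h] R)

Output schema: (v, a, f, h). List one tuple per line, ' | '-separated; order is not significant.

Stepwise |·|:
  S → 4
  ρ[c/g](S) → 4
  π[v,a](ρ[c/g](S)) → 4
  R → 6
  (π[v,a](ρ[c/g](S)) ⋈[a=h] R) → 4

== RESULT ==
v | a | f | h
q | 4 | 6 | 4
q | 8 | 3 | 8
q | 8 | 6 | 8
s | 7 | 1 | 7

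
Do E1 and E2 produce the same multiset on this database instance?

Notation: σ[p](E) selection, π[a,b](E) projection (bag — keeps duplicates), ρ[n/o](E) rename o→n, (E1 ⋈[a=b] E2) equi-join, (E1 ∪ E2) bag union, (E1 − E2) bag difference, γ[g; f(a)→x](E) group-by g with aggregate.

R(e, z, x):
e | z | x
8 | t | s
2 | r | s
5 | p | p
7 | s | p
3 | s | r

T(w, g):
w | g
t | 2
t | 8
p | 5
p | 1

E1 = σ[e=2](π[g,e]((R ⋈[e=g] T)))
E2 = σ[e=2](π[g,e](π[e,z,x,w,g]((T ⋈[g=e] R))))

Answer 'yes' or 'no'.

E1 subexpression sizes:
  R → 5
  T → 4
  (R ⋈[e=g] T) → 3
  π[g,e]((R ⋈[e=g] T)) → 3
  σ[e=2](π[g,e]((R ⋈[e=g] T))) → 1
E2 subexpression sizes:
  T → 4
  R → 5
  (T ⋈[g=e] R) → 3
  π[e,z,x,w,g]((T ⋈[g=e] R)) → 3
  π[g,e](π[e,z,x,w,g]((T ⋈[g=e] R))) → 3
  σ[e=2](π[g,e](π[e,z,x,w,g]((T ⋈[g=e] R)))) → 1

E1 and E2 produce the same multiset:
g | e
2 | 2

yes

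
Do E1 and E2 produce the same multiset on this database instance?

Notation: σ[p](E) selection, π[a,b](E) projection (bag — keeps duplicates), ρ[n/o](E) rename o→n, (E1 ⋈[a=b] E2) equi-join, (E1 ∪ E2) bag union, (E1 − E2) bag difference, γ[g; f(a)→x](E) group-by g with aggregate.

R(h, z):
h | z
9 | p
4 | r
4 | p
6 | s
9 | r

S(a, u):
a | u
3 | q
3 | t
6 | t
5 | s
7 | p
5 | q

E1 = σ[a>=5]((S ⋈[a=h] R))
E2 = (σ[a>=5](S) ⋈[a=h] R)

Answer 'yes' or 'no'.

E1 per-node cardinality:
  S → 6
  R → 5
  (S ⋈[a=h] R) → 1
  σ[a>=5]((S ⋈[a=h] R)) → 1
E2 per-node cardinality:
  S → 6
  σ[a>=5](S) → 4
  R → 5
  (σ[a>=5](S) ⋈[a=h] R) → 1

E1 and E2 produce the same multiset:
a | u | h | z
6 | t | 6 | s

yes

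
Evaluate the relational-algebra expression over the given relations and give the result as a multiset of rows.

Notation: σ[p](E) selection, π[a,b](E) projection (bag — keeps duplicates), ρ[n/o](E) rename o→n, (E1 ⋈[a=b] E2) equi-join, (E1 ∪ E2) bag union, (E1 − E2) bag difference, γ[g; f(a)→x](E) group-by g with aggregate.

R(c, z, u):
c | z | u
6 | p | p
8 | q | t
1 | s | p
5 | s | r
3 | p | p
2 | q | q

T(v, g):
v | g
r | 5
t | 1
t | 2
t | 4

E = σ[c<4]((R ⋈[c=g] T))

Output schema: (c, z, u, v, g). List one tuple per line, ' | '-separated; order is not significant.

Subexpression sizes:
  R → 6
  T → 4
  (R ⋈[c=g] T) → 3
  σ[c<4]((R ⋈[c=g] T)) → 2

== RESULT ==
c | z | u | v | g
1 | s | p | t | 1
2 | q | q | t | 2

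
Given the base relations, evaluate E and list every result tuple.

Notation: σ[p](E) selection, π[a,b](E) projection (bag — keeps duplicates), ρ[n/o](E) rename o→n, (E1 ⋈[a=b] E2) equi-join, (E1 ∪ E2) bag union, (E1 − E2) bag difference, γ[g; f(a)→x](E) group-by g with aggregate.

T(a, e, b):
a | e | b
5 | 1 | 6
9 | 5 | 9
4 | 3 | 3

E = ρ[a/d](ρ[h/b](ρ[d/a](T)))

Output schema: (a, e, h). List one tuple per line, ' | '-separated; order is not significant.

Subexpression sizes:
  T → 3
  ρ[d/a](T) → 3
  ρ[h/b](ρ[d/a](T)) → 3
  ρ[a/d](ρ[h/b](ρ[d/a](T))) → 3

== RESULT ==
a | e | h
4 | 3 | 3
5 | 1 | 6
9 | 5 | 9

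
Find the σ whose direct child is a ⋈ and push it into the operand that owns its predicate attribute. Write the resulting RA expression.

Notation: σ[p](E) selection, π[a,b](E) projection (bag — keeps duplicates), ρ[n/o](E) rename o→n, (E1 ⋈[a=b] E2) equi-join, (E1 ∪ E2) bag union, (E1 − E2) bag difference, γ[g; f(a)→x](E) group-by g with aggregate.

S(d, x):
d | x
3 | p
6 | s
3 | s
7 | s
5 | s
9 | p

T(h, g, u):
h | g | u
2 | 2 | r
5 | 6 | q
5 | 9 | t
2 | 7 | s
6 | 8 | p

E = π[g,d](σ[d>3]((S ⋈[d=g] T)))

σ filters on d, owned by the left side.
E' = π[g,d]((σ[d>3](S) ⋈[d=g] T))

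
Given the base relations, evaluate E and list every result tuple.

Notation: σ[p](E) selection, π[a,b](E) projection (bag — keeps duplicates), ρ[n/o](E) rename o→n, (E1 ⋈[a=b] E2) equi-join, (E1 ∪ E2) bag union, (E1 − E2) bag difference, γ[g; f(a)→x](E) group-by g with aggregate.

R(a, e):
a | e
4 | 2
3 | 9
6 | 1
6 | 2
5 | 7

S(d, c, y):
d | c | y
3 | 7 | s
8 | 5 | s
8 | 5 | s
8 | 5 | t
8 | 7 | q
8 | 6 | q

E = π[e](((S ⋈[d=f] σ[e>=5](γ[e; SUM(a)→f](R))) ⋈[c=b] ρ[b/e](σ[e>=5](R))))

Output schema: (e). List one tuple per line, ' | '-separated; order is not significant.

Subexpression sizes:
  S → 6
  R → 5
  γ[e; SUM(a)→f](R) → 4
  σ[e>=5](γ[e; SUM(a)→f](R)) → 2
  (S ⋈[d=f] σ[e>=5](γ[e; SUM(a)→f](R))) → 1
  R → 5
  σ[e>=5](R) → 2
  ρ[b/e](σ[e>=5](R)) → 2
  ((S ⋈[d=f] σ[e>=5](γ[e; SUM(a)→f](R))) ⋈[c=b] ρ[b/e](σ[e>=5](R))) → 1
  π[e](((S ⋈[d=f] σ[e>=5](γ[e; SUM(a)→f](R))) ⋈[c=b] ρ[b/e](σ[e>=5](R)))) → 1

== RESULT ==
e
9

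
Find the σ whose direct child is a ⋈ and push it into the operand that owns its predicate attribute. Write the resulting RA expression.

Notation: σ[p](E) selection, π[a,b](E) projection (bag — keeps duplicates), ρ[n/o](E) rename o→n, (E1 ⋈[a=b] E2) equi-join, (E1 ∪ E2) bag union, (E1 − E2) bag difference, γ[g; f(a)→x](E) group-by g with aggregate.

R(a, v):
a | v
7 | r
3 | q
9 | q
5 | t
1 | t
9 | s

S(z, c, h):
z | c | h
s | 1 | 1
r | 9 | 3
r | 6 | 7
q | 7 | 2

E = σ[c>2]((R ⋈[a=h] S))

σ filters on c, owned by the right side.
E' = (R ⋈[a=h] σ[c>2](S))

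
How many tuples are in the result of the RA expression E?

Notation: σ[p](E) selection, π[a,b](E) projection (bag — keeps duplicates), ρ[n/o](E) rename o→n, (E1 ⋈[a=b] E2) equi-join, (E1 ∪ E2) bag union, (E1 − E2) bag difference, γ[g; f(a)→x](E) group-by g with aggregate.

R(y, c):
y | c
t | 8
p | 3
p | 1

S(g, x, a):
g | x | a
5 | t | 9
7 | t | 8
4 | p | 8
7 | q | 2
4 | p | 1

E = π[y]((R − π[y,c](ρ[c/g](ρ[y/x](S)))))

Subexpression sizes:
  R → 3
  S → 5
  ρ[y/x](S) → 5
  ρ[c/g](ρ[y/x](S)) → 5
  π[y,c](ρ[c/g](ρ[y/x](S))) → 5
  (R − π[y,c](ρ[c/g](ρ[y/x](S)))) → 3
  π[y]((R − π[y,c](ρ[c/g](ρ[y/x](S))))) → 3

|E| = 3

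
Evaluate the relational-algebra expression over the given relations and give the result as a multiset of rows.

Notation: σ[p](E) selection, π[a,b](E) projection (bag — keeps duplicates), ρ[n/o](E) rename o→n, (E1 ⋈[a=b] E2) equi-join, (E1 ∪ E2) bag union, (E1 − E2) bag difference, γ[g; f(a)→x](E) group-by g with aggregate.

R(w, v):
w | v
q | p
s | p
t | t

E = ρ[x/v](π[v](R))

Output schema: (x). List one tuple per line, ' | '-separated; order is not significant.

Row counts bottom-up:
  R → 3
  π[v](R) → 3
  ρ[x/v](π[v](R)) → 3

== RESULT ==
x
p
p
t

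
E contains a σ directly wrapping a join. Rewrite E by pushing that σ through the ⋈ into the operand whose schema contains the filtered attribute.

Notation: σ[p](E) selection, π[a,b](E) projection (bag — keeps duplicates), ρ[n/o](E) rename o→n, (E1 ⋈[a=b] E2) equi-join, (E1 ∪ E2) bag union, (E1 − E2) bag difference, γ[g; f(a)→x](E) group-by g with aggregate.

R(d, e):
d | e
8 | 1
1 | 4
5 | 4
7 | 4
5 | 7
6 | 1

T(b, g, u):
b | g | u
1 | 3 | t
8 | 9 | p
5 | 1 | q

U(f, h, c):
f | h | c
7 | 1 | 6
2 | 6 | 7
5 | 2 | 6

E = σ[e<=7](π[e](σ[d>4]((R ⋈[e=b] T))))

σ filters on d, owned by the left side.
E' = σ[e<=7](π[e]((σ[d>4](R) ⋈[e=b] T)))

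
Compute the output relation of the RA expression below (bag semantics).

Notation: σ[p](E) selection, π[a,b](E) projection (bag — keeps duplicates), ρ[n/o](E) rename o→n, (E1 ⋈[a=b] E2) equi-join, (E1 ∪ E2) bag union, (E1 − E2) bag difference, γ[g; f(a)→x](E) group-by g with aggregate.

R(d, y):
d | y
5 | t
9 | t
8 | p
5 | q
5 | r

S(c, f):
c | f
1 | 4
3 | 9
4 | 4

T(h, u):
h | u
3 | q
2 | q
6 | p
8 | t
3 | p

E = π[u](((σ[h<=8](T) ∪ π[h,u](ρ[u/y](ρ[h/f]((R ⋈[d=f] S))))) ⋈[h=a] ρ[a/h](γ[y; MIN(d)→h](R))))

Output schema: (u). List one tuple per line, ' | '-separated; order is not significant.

Stepwise |·|:
  T → 5
  σ[h<=8](T) → 5
  R → 5
  S → 3
  (R ⋈[d=f] S) → 1
  ρ[h/f]((R ⋈[d=f] S)) → 1
  ρ[u/y](ρ[h/f]((R ⋈[d=f] S))) → 1
  π[h,u](ρ[u/y](ρ[h/f]((R ⋈[d=f] S)))) → 1
  (σ[h<=8](T) ∪ π[h,u](ρ[u/y](ρ[h/f]((R ⋈[d=f] S))))) → 6
  R → 5
  γ[y; MIN(d)→h](R) → 4
  ρ[a/h](γ[y; MIN(d)→h](R)) → 4
  ((σ[h<=8](T) ∪ π[h,u](ρ[u/y](ρ[h/f]((R ⋈[d=f] S))))) ⋈[h=a] ρ[a/h](γ[y; MIN(d)→h](R))) → 1
  π[u](((σ[h<=8](T) ∪ π[h,u](ρ[u/y](ρ[h/f]((R ⋈[d=f] S))))) ⋈[h=a] ρ[a/h](γ[y; MIN(d)→h](R)))) → 1

== RESULT ==
u
t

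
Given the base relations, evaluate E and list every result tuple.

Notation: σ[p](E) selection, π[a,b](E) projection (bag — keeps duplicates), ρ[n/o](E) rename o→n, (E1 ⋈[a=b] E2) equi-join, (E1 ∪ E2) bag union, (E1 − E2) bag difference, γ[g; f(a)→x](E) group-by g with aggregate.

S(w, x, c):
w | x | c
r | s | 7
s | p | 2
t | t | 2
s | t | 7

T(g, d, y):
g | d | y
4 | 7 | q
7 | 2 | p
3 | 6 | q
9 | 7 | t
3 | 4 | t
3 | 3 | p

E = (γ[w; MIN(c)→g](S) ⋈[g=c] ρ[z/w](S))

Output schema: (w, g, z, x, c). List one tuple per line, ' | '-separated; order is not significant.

Subexpression sizes:
  S → 4
  γ[w; MIN(c)→g](S) → 3
  S → 4
  ρ[z/w](S) → 4
  (γ[w; MIN(c)→g](S) ⋈[g=c] ρ[z/w](S)) → 6

== RESULT ==
w | g | z | x | c
r | 7 | r | s | 7
r | 7 | s | t | 7
s | 2 | s | p | 2
s | 2 | t | t | 2
t | 2 | s | p | 2
t | 2 | t | t | 2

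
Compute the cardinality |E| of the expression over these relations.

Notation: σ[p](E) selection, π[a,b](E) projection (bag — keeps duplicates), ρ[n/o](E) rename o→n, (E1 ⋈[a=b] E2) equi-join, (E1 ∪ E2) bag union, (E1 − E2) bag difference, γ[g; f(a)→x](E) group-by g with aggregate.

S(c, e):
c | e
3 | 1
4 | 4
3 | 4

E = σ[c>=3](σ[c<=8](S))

Subexpression sizes:
  S → 3
  σ[c<=8](S) → 3
  σ[c>=3](σ[c<=8](S)) → 3

|E| = 3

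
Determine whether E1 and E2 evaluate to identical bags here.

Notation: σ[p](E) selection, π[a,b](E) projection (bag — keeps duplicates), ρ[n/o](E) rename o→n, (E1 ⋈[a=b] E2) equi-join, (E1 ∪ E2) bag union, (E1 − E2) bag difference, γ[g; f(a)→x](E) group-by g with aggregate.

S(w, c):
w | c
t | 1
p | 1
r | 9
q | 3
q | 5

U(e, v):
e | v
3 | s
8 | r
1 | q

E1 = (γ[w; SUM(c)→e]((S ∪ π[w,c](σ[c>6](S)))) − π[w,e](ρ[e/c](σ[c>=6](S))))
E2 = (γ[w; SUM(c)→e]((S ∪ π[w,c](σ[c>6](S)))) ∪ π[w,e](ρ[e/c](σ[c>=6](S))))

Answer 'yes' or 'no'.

E1 subexpression sizes:
  S → 5
  S → 5
  σ[c>6](S) → 1
  π[w,c](σ[c>6](S)) → 1
  (S ∪ π[w,c](σ[c>6](S))) → 6
  γ[w; SUM(c)→e]((S ∪ π[w,c](σ[c>6](S)))) → 4
  S → 5
  σ[c>=6](S) → 1
  ρ[e/c](σ[c>=6](S)) → 1
  π[w,e](ρ[e/c](σ[c>=6](S))) → 1
  (γ[w; SUM(c)→e]((S ∪ π[w,c](σ[c>6](S)))) − π[w,e](ρ[e/c](σ[c>=6](S)))) → 4
E2 subexpression sizes:
  S → 5
  S → 5
  σ[c>6](S) → 1
  π[w,c](σ[c>6](S)) → 1
  (S ∪ π[w,c](σ[c>6](S))) → 6
  γ[w; SUM(c)→e]((S ∪ π[w,c](σ[c>6](S)))) → 4
  S → 5
  σ[c>=6](S) → 1
  ρ[e/c](σ[c>=6](S)) → 1
  π[w,e](ρ[e/c](σ[c>=6](S))) → 1
  (γ[w; SUM(c)→e]((S ∪ π[w,c](σ[c>6](S)))) ∪ π[w,e](ρ[e/c](σ[c>=6](S)))) → 5

E1 result:
w | e
p | 1
q | 8
r | 18
t | 1
E2 result:
w | e
p | 1
q | 8
r | 9
r | 18
t | 1
Witness: ('r', 9) appears 0× in E1 but 1× in E2.

no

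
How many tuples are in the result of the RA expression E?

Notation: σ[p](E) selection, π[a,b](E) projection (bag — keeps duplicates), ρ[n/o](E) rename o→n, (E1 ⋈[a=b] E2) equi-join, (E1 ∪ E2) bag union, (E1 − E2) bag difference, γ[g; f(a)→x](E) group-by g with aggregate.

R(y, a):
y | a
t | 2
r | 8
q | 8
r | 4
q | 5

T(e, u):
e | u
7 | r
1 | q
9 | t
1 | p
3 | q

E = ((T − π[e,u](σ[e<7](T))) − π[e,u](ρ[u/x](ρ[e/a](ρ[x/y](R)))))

Stepwise |·|:
  T → 5
  T → 5
  σ[e<7](T) → 3
  π[e,u](σ[e<7](T)) → 3
  (T − π[e,u](σ[e<7](T))) → 2
  R → 5
  ρ[x/y](R) → 5
  ρ[e/a](ρ[x/y](R)) → 5
  ρ[u/x](ρ[e/a](ρ[x/y](R))) → 5
  π[e,u](ρ[u/x](ρ[e/a](ρ[x/y](R)))) → 5
  ((T − π[e,u](σ[e<7](T))) − π[e,u](ρ[u/x](ρ[e/a](ρ[x/y](R))))) → 2

|E| = 2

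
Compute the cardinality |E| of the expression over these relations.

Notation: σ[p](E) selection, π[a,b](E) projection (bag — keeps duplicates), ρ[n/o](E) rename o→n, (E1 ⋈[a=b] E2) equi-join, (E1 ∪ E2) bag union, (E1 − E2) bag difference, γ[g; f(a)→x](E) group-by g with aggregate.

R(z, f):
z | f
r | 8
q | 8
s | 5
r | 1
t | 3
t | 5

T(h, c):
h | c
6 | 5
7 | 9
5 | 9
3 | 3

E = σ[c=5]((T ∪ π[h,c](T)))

Subexpression sizes:
  T → 4
  T → 4
  π[h,c](T) → 4
  (T ∪ π[h,c](T)) → 8
  σ[c=5]((T ∪ π[h,c](T))) → 2

|E| = 2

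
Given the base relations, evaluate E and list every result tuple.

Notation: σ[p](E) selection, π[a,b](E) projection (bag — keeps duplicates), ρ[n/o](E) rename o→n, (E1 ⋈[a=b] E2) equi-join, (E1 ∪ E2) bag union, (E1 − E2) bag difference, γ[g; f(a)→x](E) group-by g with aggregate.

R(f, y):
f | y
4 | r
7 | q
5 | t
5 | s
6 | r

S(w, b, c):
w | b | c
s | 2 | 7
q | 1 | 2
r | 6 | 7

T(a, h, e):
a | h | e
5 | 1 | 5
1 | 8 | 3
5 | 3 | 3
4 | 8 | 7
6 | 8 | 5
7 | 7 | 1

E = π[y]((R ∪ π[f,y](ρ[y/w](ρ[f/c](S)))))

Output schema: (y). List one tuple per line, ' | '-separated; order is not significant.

Subexpression sizes:
  R → 5
  S → 3
  ρ[f/c](S) → 3
  ρ[y/w](ρ[f/c](S)) → 3
  π[f,y](ρ[y/w](ρ[f/c](S))) → 3
  (R ∪ π[f,y](ρ[y/w](ρ[f/c](S)))) → 8
  π[y]((R ∪ π[f,y](ρ[y/w](ρ[f/c](S))))) → 8

== RESULT ==
y
q
q
r
r
r
s
s
t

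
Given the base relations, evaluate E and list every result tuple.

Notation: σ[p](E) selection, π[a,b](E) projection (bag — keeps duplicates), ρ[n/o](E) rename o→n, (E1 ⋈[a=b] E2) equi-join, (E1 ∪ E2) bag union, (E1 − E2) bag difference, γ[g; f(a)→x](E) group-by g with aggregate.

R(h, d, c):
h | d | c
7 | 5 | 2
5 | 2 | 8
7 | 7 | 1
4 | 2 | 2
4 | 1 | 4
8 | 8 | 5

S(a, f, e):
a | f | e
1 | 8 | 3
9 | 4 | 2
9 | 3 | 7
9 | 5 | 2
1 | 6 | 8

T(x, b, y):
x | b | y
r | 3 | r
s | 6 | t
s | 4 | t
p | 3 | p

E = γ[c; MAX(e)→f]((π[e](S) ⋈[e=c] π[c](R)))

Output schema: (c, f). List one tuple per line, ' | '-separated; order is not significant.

Row counts bottom-up:
  S → 5
  π[e](S) → 5
  R → 6
  π[c](R) → 6
  (π[e](S) ⋈[e=c] π[c](R)) → 5
  γ[c; MAX(e)→f]((π[e](S) ⋈[e=c] π[c](R))) → 2

== RESULT ==
c | f
2 | 2
8 | 8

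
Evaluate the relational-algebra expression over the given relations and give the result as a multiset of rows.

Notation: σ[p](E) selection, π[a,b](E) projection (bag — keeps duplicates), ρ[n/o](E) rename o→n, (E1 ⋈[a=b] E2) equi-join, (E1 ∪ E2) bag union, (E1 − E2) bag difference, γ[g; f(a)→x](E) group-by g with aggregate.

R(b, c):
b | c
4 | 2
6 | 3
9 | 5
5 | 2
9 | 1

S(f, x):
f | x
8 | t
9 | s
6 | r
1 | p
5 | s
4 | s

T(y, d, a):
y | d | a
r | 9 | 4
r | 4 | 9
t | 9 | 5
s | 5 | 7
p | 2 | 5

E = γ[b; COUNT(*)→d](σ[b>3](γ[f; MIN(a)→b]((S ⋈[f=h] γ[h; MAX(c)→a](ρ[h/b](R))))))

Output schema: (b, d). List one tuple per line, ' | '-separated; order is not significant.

Per-node cardinality:
  S → 6
  R → 5
  ρ[h/b](R) → 5
  γ[h; MAX(c)→a](ρ[h/b](R)) → 4
  (S ⋈[f=h] γ[h; MAX(c)→a](ρ[h/b](R))) → 4
  γ[f; MIN(a)→b]((S ⋈[f=h] γ[h; MAX(c)→a](ρ[h/b](R)))) → 4
  σ[b>3](γ[f; MIN(a)→b]((S ⋈[f=h] γ[h; MAX(c)→a](ρ[h/b](R))))) → 1
  γ[b; COUNT(*)→d](σ[b>3](γ[f; MIN(a)→b]((S ⋈[f=h] γ[h; MAX(c)→a](ρ[h/b](R)))))) → 1

== RESULT ==
b | d
5 | 1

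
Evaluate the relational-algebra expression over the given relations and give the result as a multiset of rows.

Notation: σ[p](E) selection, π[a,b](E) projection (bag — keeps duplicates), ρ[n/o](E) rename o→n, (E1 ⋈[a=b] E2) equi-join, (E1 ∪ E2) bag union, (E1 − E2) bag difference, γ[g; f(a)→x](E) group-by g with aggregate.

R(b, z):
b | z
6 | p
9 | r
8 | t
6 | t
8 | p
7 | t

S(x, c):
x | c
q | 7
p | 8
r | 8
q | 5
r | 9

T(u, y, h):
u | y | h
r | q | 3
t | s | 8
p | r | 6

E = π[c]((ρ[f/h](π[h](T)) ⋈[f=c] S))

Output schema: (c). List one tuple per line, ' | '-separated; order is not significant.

Row counts bottom-up:
  T → 3
  π[h](T) → 3
  ρ[f/h](π[h](T)) → 3
  S → 5
  (ρ[f/h](π[h](T)) ⋈[f=c] S) → 2
  π[c]((ρ[f/h](π[h](T)) ⋈[f=c] S)) → 2

== RESULT ==
c
8
8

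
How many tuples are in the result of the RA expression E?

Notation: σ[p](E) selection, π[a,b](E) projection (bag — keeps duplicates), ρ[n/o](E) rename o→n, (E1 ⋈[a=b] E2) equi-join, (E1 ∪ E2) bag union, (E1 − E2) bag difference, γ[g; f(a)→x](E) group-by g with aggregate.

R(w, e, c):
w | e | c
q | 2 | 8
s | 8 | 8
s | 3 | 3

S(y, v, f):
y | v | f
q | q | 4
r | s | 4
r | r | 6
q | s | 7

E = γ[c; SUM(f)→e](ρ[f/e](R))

Subexpression sizes:
  R → 3
  ρ[f/e](R) → 3
  γ[c; SUM(f)→e](ρ[f/e](R)) → 2

|E| = 2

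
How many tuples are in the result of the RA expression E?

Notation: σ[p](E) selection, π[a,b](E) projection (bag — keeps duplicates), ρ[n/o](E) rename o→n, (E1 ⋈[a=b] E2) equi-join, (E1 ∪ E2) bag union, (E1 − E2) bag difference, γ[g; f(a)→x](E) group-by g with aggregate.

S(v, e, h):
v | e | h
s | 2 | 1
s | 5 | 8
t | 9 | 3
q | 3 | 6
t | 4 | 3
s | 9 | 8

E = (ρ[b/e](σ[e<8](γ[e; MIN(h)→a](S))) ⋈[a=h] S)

Stepwise |·|:
  S → 6
  γ[e; MIN(h)→a](S) → 5
  σ[e<8](γ[e; MIN(h)→a](S)) → 4
  ρ[b/e](σ[e<8](γ[e; MIN(h)→a](S))) → 4
  S → 6
  (ρ[b/e](σ[e<8](γ[e; MIN(h)→a](S))) ⋈[a=h] S) → 6

|E| = 6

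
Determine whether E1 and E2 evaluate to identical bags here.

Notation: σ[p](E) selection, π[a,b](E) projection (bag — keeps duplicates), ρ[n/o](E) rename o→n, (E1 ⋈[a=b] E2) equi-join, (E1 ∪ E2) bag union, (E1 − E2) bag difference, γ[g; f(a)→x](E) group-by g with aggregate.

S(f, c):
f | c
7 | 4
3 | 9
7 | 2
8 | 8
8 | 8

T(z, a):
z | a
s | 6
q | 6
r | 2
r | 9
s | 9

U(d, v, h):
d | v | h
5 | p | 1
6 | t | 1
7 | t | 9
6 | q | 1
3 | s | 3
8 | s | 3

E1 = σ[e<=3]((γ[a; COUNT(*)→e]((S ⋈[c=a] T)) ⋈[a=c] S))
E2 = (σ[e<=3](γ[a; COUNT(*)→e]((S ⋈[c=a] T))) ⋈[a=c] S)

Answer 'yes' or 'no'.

E1 row counts bottom-up:
  S → 5
  T → 5
  (S ⋈[c=a] T) → 3
  γ[a; COUNT(*)→e]((S ⋈[c=a] T)) → 2
  S → 5
  (γ[a; COUNT(*)→e]((S ⋈[c=a] T)) ⋈[a=c] S) → 2
  σ[e<=3]((γ[a; COUNT(*)→e]((S ⋈[c=a] T)) ⋈[a=c] S)) → 2
E2 row counts bottom-up:
  S → 5
  T → 5
  (S ⋈[c=a] T) → 3
  γ[a; COUNT(*)→e]((S ⋈[c=a] T)) → 2
  σ[e<=3](γ[a; COUNT(*)→e]((S ⋈[c=a] T))) → 2
  S → 5
  (σ[e<=3](γ[a; COUNT(*)→e]((S ⋈[c=a] T))) ⋈[a=c] S) → 2

E1 and E2 produce the same multiset:
a | e | f | c
2 | 1 | 7 | 2
9 | 2 | 3 | 9

yes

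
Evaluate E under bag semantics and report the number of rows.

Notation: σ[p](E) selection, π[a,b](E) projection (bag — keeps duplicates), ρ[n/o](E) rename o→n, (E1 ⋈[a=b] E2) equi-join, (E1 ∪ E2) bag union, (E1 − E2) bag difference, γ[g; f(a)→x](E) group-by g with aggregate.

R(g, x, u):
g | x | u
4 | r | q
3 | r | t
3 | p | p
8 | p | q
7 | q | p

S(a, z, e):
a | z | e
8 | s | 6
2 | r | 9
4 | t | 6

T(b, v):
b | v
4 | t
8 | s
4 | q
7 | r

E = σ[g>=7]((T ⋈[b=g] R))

Row counts bottom-up:
  T → 4
  R → 5
  (T ⋈[b=g] R) → 4
  σ[g>=7]((T ⋈[b=g] R)) → 2

|E| = 2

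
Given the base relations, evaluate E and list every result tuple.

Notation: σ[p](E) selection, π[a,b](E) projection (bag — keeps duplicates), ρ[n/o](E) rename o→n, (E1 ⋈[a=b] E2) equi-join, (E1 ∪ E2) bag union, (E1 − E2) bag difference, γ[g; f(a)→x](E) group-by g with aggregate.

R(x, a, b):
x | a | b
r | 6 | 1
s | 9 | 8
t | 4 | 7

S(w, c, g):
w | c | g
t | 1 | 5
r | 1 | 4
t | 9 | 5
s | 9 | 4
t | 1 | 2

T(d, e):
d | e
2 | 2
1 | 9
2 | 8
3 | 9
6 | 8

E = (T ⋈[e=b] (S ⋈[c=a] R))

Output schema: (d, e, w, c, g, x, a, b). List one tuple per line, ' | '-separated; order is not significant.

Per-node cardinality:
  T → 5
  S → 5
  R → 3
  (S ⋈[c=a] R) → 2
  (T ⋈[e=b] (S ⋈[c=a] R)) → 4

== RESULT ==
d | e | w | c | g | x | a | b
2 | 8 | s | 9 | 4 | s | 9 | 8
2 | 8 | t | 9 | 5 | s | 9 | 8
6 | 8 | s | 9 | 4 | s | 9 | 8
6 | 8 | t | 9 | 5 | s | 9 | 8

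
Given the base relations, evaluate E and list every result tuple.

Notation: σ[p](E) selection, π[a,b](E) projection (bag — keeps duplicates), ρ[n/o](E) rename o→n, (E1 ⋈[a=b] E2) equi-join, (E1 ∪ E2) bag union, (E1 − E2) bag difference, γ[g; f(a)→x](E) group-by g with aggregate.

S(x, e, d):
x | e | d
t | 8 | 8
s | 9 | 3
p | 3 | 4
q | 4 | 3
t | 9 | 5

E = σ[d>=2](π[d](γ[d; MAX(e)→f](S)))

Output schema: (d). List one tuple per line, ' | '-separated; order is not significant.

Stepwise |·|:
  S → 5
  γ[d; MAX(e)→f](S) → 4
  π[d](γ[d; MAX(e)→f](S)) → 4
  σ[d>=2](π[d](γ[d; MAX(e)→f](S))) → 4

== RESULT ==
d
3
4
5
8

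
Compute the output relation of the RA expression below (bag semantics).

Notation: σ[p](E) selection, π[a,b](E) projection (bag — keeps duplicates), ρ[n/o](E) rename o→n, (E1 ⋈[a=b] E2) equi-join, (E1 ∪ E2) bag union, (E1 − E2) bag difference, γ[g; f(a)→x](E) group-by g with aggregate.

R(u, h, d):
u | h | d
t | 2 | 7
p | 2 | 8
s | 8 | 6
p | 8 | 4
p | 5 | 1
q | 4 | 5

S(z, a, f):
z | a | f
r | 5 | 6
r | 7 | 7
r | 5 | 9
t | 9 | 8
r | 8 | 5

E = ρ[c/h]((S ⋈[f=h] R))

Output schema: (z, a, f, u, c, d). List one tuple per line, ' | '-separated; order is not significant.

Subexpression sizes:
  S → 5
  R → 6
  (S ⋈[f=h] R) → 3
  ρ[c/h]((S ⋈[f=h] R)) → 3

== RESULT ==
z | a | f | u | c | d
r | 8 | 5 | p | 5 | 1
t | 9 | 8 | p | 8 | 4
t | 9 | 8 | s | 8 | 6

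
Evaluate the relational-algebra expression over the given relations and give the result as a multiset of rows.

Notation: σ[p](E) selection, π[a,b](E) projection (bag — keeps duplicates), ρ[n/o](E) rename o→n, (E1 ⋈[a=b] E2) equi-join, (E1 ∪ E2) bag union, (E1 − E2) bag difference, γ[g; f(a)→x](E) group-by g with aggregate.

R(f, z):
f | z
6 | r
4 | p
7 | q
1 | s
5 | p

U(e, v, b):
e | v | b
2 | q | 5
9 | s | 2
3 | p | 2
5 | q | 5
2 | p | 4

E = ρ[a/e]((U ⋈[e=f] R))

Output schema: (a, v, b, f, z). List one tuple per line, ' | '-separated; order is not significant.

Subexpression sizes:
  U → 5
  R → 5
  (U ⋈[e=f] R) → 1
  ρ[a/e]((U ⋈[e=f] R)) → 1

== RESULT ==
a | v | b | f | z
5 | q | 5 | 5 | p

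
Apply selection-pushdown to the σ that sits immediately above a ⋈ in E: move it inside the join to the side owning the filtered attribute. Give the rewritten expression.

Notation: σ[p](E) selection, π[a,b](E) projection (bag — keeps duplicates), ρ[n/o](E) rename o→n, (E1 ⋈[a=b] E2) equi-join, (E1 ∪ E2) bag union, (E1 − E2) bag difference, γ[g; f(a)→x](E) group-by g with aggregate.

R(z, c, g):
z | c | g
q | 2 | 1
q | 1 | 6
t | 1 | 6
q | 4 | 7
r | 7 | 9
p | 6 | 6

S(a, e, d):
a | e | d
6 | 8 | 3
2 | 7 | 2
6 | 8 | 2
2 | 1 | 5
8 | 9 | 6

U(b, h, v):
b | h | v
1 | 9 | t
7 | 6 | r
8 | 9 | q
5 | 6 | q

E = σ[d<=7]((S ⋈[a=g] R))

σ filters on d, owned by the left side.
E' = (σ[d<=7](S) ⋈[a=g] R)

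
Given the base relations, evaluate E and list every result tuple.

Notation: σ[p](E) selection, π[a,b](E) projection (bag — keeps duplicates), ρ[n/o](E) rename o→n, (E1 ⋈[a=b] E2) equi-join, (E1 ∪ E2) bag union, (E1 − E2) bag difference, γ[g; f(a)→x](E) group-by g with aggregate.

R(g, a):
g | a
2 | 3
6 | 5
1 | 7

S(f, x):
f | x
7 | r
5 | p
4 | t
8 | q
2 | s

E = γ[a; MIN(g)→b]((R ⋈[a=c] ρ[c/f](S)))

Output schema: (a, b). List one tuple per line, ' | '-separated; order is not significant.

Per-node cardinality:
  R → 3
  S → 5
  ρ[c/f](S) → 5
  (R ⋈[a=c] ρ[c/f](S)) → 2
  γ[a; MIN(g)→b]((R ⋈[a=c] ρ[c/f](S))) → 2

== RESULT ==
a | b
5 | 6
7 | 1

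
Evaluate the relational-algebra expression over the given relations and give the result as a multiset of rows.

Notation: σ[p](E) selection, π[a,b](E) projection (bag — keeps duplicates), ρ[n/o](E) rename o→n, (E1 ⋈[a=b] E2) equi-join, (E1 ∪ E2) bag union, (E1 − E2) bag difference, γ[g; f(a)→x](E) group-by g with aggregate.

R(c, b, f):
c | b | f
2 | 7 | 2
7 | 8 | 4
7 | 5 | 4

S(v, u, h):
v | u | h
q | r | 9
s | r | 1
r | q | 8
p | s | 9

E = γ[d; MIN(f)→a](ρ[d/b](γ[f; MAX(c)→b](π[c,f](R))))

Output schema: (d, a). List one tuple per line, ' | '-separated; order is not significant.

Per-node cardinality:
  R → 3
  π[c,f](R) → 3
  γ[f; MAX(c)→b](π[c,f](R)) → 2
  ρ[d/b](γ[f; MAX(c)→b](π[c,f](R))) → 2
  γ[d; MIN(f)→a](ρ[d/b](γ[f; MAX(c)→b](π[c,f](R)))) → 2

== RESULT ==
d | a
2 | 2
7 | 4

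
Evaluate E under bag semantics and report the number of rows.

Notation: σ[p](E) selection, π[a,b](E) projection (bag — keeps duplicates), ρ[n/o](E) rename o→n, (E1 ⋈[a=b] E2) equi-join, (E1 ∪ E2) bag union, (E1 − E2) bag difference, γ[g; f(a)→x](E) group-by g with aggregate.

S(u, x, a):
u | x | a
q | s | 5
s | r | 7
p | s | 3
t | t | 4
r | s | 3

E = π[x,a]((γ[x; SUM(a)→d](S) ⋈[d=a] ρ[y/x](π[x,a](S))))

Per-node cardinality:
  S → 5
  γ[x; SUM(a)→d](S) → 3
  S → 5
  π[x,a](S) → 5
  ρ[y/x](π[x,a](S)) → 5
  (γ[x; SUM(a)→d](S) ⋈[d=a] ρ[y/x](π[x,a](S))) → 2
  π[x,a]((γ[x; SUM(a)→d](S) ⋈[d=a] ρ[y/x](π[x,a](S)))) → 2

|E| = 2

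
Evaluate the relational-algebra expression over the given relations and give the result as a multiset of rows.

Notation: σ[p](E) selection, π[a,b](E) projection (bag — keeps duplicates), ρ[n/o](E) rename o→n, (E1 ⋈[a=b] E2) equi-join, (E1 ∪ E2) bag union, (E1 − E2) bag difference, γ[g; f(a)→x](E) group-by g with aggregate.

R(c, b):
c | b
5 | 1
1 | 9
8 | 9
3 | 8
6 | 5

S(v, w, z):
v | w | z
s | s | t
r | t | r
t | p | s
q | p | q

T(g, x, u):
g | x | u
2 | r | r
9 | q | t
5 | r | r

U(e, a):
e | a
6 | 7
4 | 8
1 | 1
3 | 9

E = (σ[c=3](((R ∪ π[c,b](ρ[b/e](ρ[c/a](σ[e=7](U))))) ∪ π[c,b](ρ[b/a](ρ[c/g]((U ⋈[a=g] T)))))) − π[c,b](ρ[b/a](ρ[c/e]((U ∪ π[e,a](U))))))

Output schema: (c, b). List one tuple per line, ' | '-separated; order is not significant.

Subexpression sizes:
  R → 5
  U → 4
  σ[e=7](U) → 0
  ρ[c/a](σ[e=7](U)) → 0
  ρ[b/e](ρ[c/a](σ[e=7](U))) → 0
  π[c,b](ρ[b/e](ρ[c/a](σ[e=7](U)))) → 0
  (R ∪ π[c,b](ρ[b/e](ρ[c/a](σ[e=7](U))))) → 5
  U → 4
  T → 3
  (U ⋈[a=g] T) → 1
  ρ[c/g]((U ⋈[a=g] T)) → 1
  ρ[b/a](ρ[c/g]((U ⋈[a=g] T))) → 1
  π[c,b](ρ[b/a](ρ[c/g]((U ⋈[a=g] T)))) → 1
  ((R ∪ π[c,b](ρ[b/e](ρ[c/a](σ[e=7](U))))) ∪ π[c,b](ρ[b/a](ρ[c/g]((U ⋈[a=g] T))))) → 6
  σ[c=3](((R ∪ π[c,b](ρ[b/e](ρ[c/a](σ[e=7](U))))) ∪ π[c,b](ρ[b/a](ρ[c/g]((U ⋈[a=g] T)))))) → 1
  U → 4
  U → 4
  π[e,a](U) → 4
  (U ∪ π[e,a](U)) → 8
  ρ[c/e]((U ∪ π[e,a](U))) → 8
  ρ[b/a](ρ[c/e]((U ∪ π[e,a](U)))) → 8
  π[c,b](ρ[b/a](ρ[c/e]((U ∪ π[e,a](U))))) → 8
  (σ[c=3](((R ∪ π[c,b](ρ[b/e](ρ[c/a](σ[e=7](U))))) ∪ π[c,b](ρ[b/a](ρ[c/g]((U ⋈[a=g] T)))))) − π[c,b](ρ[b/a](ρ[c/e]((U ∪ π[e,a](U)))))) → 1

== RESULT ==
c | b
3 | 8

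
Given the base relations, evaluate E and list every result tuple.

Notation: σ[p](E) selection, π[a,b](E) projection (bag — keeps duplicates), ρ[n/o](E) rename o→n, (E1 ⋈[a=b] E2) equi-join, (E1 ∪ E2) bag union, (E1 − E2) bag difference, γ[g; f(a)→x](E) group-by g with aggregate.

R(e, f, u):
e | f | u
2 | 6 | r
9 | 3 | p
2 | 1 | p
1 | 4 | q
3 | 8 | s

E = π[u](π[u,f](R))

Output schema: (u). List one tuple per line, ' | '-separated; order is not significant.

Subexpression sizes:
  R → 5
  π[u,f](R) → 5
  π[u](π[u,f](R)) → 5

== RESULT ==
u
p
p
q
r
s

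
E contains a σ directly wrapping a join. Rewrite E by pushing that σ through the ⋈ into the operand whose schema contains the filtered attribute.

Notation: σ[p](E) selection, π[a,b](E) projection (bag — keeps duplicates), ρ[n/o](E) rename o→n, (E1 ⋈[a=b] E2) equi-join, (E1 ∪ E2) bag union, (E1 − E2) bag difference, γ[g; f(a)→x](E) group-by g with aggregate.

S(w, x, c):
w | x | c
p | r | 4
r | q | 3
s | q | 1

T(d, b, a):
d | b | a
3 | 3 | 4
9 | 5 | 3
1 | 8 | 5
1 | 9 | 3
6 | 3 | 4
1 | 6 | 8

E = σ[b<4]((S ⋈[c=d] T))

σ filters on b, owned by the right side.
E' = (S ⋈[c=d] σ[b<4](T))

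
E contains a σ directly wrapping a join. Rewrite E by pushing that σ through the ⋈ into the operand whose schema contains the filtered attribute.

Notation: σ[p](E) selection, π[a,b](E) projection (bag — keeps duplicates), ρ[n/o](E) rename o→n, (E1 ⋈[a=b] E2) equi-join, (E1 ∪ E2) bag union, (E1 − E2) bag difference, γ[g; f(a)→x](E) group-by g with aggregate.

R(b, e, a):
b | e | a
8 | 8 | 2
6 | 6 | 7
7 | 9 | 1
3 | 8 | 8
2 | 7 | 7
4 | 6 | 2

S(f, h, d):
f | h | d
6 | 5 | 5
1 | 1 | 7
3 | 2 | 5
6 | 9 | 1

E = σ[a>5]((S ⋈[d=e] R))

σ filters on a, owned by the right side.
E' = (S ⋈[d=e] σ[a>5](R))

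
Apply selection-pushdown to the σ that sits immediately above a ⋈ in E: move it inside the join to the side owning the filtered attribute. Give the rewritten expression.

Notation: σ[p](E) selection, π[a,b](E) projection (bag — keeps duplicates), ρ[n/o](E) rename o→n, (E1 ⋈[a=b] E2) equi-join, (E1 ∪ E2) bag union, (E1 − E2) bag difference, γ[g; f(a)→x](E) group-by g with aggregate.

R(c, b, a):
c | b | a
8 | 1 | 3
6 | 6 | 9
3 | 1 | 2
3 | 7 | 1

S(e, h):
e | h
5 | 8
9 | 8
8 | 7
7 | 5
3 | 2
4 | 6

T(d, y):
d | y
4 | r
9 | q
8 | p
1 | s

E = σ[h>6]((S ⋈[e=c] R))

σ filters on h, owned by the left side.
E' = (σ[h>6](S) ⋈[e=c] R)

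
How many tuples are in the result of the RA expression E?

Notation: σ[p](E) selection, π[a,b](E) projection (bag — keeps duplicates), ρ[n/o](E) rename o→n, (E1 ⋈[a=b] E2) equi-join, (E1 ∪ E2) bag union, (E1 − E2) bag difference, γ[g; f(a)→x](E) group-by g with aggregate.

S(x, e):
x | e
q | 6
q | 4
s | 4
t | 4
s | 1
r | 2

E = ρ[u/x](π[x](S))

Per-node cardinality:
  S → 6
  π[x](S) → 6
  ρ[u/x](π[x](S)) → 6

|E| = 6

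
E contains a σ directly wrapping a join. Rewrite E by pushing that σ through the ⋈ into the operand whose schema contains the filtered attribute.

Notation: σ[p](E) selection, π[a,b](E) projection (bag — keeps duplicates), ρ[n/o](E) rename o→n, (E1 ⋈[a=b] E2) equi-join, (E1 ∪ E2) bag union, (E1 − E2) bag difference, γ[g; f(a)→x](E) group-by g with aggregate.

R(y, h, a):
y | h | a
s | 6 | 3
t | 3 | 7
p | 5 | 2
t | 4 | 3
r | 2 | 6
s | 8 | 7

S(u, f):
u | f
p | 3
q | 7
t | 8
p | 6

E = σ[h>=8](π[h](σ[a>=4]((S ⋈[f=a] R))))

σ filters on a, owned by the right side.
E' = σ[h>=8](π[h]((S ⋈[f=a] σ[a>=4](R))))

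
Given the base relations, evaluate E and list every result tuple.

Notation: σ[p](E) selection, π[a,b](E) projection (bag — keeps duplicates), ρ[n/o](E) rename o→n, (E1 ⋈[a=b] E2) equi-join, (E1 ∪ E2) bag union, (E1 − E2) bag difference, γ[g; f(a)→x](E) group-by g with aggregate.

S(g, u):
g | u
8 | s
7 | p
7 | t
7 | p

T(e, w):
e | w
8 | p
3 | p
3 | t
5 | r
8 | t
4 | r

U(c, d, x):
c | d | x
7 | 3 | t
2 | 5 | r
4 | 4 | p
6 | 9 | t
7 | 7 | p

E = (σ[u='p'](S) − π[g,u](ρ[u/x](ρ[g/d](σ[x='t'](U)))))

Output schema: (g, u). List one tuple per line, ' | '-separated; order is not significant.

Per-node cardinality:
  S → 4
  σ[u='p'](S) → 2
  U → 5
  σ[x='t'](U) → 2
  ρ[g/d](σ[x='t'](U)) → 2
  ρ[u/x](ρ[g/d](σ[x='t'](U))) → 2
  π[g,u](ρ[u/x](ρ[g/d](σ[x='t'](U)))) → 2
  (σ[u='p'](S) − π[g,u](ρ[u/x](ρ[g/d](σ[x='t'](U))))) → 2

== RESULT ==
g | u
7 | p
7 | p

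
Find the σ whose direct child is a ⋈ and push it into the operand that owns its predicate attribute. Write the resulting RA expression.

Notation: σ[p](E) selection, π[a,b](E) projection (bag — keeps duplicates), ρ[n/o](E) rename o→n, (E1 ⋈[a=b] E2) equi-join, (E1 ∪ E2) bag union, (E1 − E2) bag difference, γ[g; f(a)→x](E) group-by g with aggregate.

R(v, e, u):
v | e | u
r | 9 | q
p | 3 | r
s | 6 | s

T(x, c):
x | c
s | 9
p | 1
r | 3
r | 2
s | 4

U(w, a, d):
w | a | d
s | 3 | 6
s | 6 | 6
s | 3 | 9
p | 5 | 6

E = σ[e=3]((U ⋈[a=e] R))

σ filters on e, owned by the right side.
E' = (U ⋈[a=e] σ[e=3](R))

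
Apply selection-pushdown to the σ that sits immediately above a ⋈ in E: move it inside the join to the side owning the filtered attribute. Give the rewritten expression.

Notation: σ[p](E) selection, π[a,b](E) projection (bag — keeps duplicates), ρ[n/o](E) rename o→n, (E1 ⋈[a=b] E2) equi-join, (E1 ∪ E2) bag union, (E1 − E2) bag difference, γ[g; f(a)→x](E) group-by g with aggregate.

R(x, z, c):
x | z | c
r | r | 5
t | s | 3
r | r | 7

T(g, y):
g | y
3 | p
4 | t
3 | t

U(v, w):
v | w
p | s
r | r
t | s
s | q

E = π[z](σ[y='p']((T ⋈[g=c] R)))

σ filters on y, owned by the left side.
E' = π[z]((σ[y='p'](T) ⋈[g=c] R))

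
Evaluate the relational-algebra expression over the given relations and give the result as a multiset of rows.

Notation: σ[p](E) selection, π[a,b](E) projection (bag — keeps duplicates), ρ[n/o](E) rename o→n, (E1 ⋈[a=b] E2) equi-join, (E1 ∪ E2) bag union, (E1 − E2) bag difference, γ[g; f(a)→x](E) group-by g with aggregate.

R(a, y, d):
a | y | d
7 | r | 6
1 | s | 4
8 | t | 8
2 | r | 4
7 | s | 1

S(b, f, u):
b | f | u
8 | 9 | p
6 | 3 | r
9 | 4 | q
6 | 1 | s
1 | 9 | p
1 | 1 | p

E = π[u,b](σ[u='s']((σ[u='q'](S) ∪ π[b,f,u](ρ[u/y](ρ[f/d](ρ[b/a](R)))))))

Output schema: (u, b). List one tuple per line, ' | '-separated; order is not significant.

Subexpression sizes:
  S → 6
  σ[u='q'](S) → 1
  R → 5
  ρ[b/a](R) → 5
  ρ[f/d](ρ[b/a](R)) → 5
  ρ[u/y](ρ[f/d](ρ[b/a](R))) → 5
  π[b,f,u](ρ[u/y](ρ[f/d](ρ[b/a](R)))) → 5
  (σ[u='q'](S) ∪ π[b,f,u](ρ[u/y](ρ[f/d](ρ[b/a](R))))) → 6
  σ[u='s']((σ[u='q'](S) ∪ π[b,f,u](ρ[u/y](ρ[f/d](ρ[b/a](R)))))) → 2
  π[u,b](σ[u='s']((σ[u='q'](S) ∪ π[b,f,u](ρ[u/y](ρ[f/d](ρ[b/a](R))))))) → 2

== RESULT ==
u | b
s | 1
s | 7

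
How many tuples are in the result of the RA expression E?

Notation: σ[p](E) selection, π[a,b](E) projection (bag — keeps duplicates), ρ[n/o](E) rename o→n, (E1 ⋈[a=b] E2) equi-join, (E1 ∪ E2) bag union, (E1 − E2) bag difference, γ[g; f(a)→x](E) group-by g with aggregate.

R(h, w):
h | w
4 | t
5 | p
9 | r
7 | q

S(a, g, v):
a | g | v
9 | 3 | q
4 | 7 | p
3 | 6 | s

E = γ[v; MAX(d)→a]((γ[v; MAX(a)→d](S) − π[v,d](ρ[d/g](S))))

Subexpression sizes:
  S → 3
  γ[v; MAX(a)→d](S) → 3
  S → 3
  ρ[d/g](S) → 3
  π[v,d](ρ[d/g](S)) → 3
  (γ[v; MAX(a)→d](S) − π[v,d](ρ[d/g](S))) → 3
  γ[v; MAX(d)→a]((γ[v; MAX(a)→d](S) − π[v,d](ρ[d/g](S)))) → 3

|E| = 3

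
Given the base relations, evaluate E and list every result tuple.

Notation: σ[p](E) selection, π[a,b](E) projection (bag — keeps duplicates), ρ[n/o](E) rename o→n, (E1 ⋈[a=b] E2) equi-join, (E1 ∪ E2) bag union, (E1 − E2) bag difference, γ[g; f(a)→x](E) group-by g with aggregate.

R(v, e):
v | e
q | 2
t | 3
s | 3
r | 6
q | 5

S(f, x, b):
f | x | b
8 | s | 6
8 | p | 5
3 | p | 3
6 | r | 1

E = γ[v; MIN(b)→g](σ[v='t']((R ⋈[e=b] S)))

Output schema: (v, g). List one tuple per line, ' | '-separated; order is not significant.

Stepwise |·|:
  R → 5
  S → 4
  (R ⋈[e=b] S) → 4
  σ[v='t']((R ⋈[e=b] S)) → 1
  γ[v; MIN(b)→g](σ[v='t']((R ⋈[e=b] S))) → 1

== RESULT ==
v | g
t | 3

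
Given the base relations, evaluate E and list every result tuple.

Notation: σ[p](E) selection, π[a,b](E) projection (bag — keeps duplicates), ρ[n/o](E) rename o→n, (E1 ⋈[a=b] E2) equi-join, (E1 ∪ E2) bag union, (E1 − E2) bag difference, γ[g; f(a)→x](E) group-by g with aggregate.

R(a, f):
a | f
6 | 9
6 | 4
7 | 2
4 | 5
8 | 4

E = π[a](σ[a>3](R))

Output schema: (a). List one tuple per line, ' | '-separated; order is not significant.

Per-node cardinality:
  R → 5
  σ[a>3](R) → 5
  π[a](σ[a>3](R)) → 5

== RESULT ==
a
4
6
6
7
8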